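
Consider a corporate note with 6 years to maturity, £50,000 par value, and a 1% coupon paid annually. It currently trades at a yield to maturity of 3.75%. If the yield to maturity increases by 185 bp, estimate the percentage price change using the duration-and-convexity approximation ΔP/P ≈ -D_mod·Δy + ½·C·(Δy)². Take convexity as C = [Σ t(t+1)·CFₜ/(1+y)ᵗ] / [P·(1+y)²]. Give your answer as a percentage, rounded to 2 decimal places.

With y = 0.0375:
  t   CF        PV=CF/(1+0.0375)^t    t·PV        t(t+1)·PV
  1       500.00       481.9277       481.9277         963.8554
  2       500.00       464.5086       929.0173       2,787.0518
  3       500.00       447.7192     1,343.1575       5,372.6300
  4       500.00       431.5365     1,726.1462       8,630.7310
  5       500.00       415.9388     2,079.6942      12,478.1652
  6    50,500.00    40,491.3956   242,948.3737   1,700,638.6158
  Σ                 42,733.0265   249,508.3166   1,730,871.0492
P = 42,733.0265; D_Mac = 5.83877 yrs; D_mod = 5.62773 yrs; C = 37.62919.
Duration effect: -5.62773 × (+0.0185) = -0.104113
Convexity effect: 0.5 × 37.62919 × (0.0185)² = +0.0064393
ΔP/P ≈ -0.104113 + 0.0064393 = -0.097674 = -9.7674%.

-9.77%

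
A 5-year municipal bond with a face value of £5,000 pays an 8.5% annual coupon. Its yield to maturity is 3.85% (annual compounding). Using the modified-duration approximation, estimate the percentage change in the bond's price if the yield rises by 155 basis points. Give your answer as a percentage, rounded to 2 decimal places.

Periodic yield y = 0.0385. Modified duration first:
  t   CF        PV=CF/(1+0.0385)^t    t·PV
  1       425.00       409.2441       409.2441
  2       425.00       394.0723       788.1446
  3       425.00       379.4630     1,138.3890
  4       425.00       365.3953     1,461.5811
  5     5,425.00     4,491.2501    22,456.2504
  Σ                  6,039.4248    26,253.6092
P = 6,039.4248; D_Mac = 4.34704 yrs; D_mod = 4.34704/(1+0.0385) = 4.18588 yrs.
ΔP/P ≈ -D_mod · Δy = -4.18588 × (+0.0155) = -0.064881 = -6.4881%.

-6.49%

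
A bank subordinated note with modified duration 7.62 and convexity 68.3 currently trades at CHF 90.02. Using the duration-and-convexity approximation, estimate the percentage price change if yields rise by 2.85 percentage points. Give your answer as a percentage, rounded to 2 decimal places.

Duration effect: -D_mod·Δy = -7.62 × (+0.0285) = -0.217170
Convexity effect: ½·C·(Δy)² = 0.5 × 68.3 × (0.0285)² = +0.0277383375
ΔP/P ≈ -0.217170 + 0.0277383375 = -0.1894316625
= -18.94316625%.

-18.94%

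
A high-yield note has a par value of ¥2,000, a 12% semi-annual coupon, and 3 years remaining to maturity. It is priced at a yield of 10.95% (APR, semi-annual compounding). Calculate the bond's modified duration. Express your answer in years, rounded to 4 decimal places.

Periodic yield y = 0.05475. First find Macaulay duration:
  t   CF        PV=CF/(1+0.05475)^t    t·PV
  1       120.00       113.7710       113.7710
  2       120.00       107.8654       215.7308
  3       120.00       102.2663       306.7990
  4       120.00        96.9579       387.8315
  5       120.00        91.9250       459.6249
  6     2,120.00     1,539.7090     9,238.2542
  Σ                  2,052.4947    10,722.0114
P = 2,052.4947; Macaulay duration = 10,722.0114 / 2,052.4947 = 5.22389 half-year periods = 2.61195 years.
Modified duration = D_Mac / (1 + y) = 2.61195 / 1.05475 = 2.47637 years.

2.4764 years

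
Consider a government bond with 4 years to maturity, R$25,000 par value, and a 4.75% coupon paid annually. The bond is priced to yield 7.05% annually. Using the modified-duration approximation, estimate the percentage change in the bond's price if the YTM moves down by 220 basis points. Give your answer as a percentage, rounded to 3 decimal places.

+7.653%

Periodic yield y = 0.0705. Modified duration first:
  t   CF        PV=CF/(1+0.0705)^t    t·PV
  1     1,187.50     1,109.2947     1,109.2947
  2     1,187.50     1,036.2398     2,072.4796
  3     1,187.50       967.9961     2,903.9883
  4    26,187.50    19,941.0193    79,764.0772
  Σ                 23,054.5499    85,849.8398
P = 23,054.5499; D_Mac = 3.72377 yrs; D_mod = 3.72377/(1+0.0705) = 3.47853 yrs.
ΔP/P ≈ -D_mod · Δy = -3.47853 × (-0.022) = +0.076528 = +7.6528%.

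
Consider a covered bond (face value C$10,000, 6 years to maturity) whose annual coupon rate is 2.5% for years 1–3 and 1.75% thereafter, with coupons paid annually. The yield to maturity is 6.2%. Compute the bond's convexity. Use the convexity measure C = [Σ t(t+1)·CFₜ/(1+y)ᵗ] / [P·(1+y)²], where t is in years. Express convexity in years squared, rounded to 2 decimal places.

With y = 0.062:
  t   CF        PV=CF/(1+0.062)^t    t·PV        t(t+1)·PV
  1       250.00       235.4049       235.4049         470.8098
  2       250.00       221.6619       443.3237       1,329.9712
  3       250.00       208.7211       626.1634       2,504.6538
  4       175.00       137.5751       550.3006       2,751.5029
  5       175.00       129.5435       647.7173       3,886.3036
  6    10,175.00     7,092.3036    42,553.8215     297,876.7507
  Σ                  8,025.2101    45,056.7314     308,819.9919
P = 8,025.2101.
Convexity = Σ t(t+1)·PV / [P·(1+y)²] = 308,819.9919 / (8,025.2101 × 1.127844) = 34.11929.

34.12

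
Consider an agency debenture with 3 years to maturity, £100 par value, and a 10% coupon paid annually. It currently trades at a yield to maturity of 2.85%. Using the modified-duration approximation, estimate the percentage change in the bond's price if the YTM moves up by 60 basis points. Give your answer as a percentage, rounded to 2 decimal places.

-1.61%

Periodic yield y = 0.0285. Modified duration first:
  t   CF        PV=CF/(1+0.0285)^t    t·PV
  1        10.00         9.7229         9.7229
  2        10.00         9.4535        18.9069
  3       110.00       101.1067       303.3200
  Σ                    120.2830       331.9498
P = 120.2830; D_Mac = 2.75974 yrs; D_mod = 2.75974/(1+0.0285) = 2.68327 yrs.
ΔP/P ≈ -D_mod · Δy = -2.68327 × (+0.006) = -0.016100 = -1.6100%.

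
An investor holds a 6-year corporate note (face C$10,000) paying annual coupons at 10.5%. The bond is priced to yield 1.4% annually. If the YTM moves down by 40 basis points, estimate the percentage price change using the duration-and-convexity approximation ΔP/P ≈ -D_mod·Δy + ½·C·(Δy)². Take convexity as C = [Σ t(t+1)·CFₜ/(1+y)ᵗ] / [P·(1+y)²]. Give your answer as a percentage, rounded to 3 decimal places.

With y = 0.014:
  t   CF        PV=CF/(1+0.014)^t    t·PV        t(t+1)·PV
  1     1,050.00     1,035.5030     1,035.5030       2,071.0059
  2     1,050.00     1,021.2061     2,042.4121       6,127.2364
  3     1,050.00     1,007.1066     3,021.3197      12,085.2790
  4     1,050.00       993.2018     3,972.8070      19,864.0351
  5     1,050.00       979.4889     4,897.4446      29,384.6674
  6    11,050.00    10,165.6358    60,993.8150     426,956.7053
  Σ                 15,202.1421    75,963.3015     496,488.9291
P = 15,202.1421; D_Mac = 4.99688 yrs; D_mod = 4.92789 yrs; C = 31.76354.
Duration effect: -4.92789 × (-0.004) = +0.019712
Convexity effect: 0.5 × 31.76354 × (-0.004)² = +0.0002541
ΔP/P ≈ +0.019712 + 0.0002541 = +0.019966 = +1.9966%.

+1.997%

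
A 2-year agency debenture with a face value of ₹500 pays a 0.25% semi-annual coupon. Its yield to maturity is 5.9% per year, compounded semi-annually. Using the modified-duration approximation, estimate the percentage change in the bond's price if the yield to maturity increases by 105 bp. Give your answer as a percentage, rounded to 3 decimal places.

Periodic yield y = 0.0295. Modified duration first:
  t   CF        PV=CF/(1+0.0295)^t    t·PV
  1        0.625         0.6071         0.6071
  2        0.625         0.5897         1.1794
  3        0.625         0.5728         1.7184
  4      500.625       445.6636     1,782.6543
  Σ                    447.4331     1,786.1591
P = 447.4331; D_Mac = 3.99201 half-year periods = 1.99601 yrs; D_mod = 1.99601/(1+0.0295) = 1.93881 yrs.
ΔP/P ≈ -D_mod · Δy = -1.93881 × (+0.0105) = -0.020358 = -2.0358%.

-2.036%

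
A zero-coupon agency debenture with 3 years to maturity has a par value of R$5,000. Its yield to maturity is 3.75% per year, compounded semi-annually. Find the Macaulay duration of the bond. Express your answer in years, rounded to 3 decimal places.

A zero-coupon bond has a single cash flow at maturity, so its Macaulay duration equals its maturity: 3 years.
(Equivalently: 6 semi-annual periods ÷ 2 = 3 years.)

3.000 years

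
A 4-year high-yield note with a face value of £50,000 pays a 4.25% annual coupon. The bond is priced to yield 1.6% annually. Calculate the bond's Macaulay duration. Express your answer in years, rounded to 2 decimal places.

Periodic yield y = 0.016. Discount each cash flow and weight by its year:
  t   CF        PV=CF/(1+0.016)^t    t·PV
  1     2,125.00     2,091.5354     2,091.5354
  2     2,125.00     2,058.5979     4,117.1957
  3     2,125.00     2,026.1790     6,078.5370
  4    52,125.00    48,918.2865   195,673.1460
  Σ                 55,094.5988   207,960.4141
Price P = Σ PV = 55,094.5988.
Macaulay duration = Σ(t·PV) / P = 207,960.4141 / 55,094.5988 = 3.77461 years.

3.77 years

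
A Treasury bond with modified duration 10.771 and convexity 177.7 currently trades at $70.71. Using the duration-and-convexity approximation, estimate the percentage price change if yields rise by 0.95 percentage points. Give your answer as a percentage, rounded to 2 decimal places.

-9.43%

Duration effect: -D_mod·Δy = -10.771 × (+0.0095) = -0.1023245
Convexity effect: ½·C·(Δy)² = 0.5 × 177.7 × (0.0095)² = +0.0080187125
ΔP/P ≈ -0.1023245 + 0.0080187125 = -0.0943057875
= -9.43057875%.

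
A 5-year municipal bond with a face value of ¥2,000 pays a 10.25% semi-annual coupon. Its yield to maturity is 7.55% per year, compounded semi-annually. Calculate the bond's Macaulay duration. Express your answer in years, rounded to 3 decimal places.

Periodic yield y = 0.03775. Discount each cash flow and weight by its period:
  t   CF        PV=CF/(1+0.03775)^t    t·PV
  1       102.50        98.7714        98.7714
  2       102.50        95.1784       190.3568
  3       102.50        91.7161       275.1483
  4       102.50        88.3798       353.5191
  5       102.50        85.1648       425.8240
  6       102.50        82.0668       492.4007
  7       102.50        79.0815       553.5702
  8       102.50        76.2047       609.6378
  9       102.50        73.4326       660.8938
  10    2,102.50     1,451.4717    14,514.7174
  Σ                  2,221.4678    18,174.8396
Price P = Σ PV = 2,221.4678.
Macaulay duration = Σ(t·PV) / P = 18,174.8396 / 2,221.4678 = 8.18146 half-year periods.
In years: 8.18146 / 2 = 4.09073 years.

4.091 years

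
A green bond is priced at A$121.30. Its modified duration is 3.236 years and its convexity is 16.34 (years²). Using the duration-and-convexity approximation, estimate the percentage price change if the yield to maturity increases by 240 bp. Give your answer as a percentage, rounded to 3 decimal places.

-7.296%

Duration effect: -D_mod·Δy = -3.236 × (+0.024) = -0.077664
Convexity effect: ½·C·(Δy)² = 0.5 × 16.34 × (0.024)² = +0.00470592
ΔP/P ≈ -0.077664 + 0.00470592 = -0.07295808
= -7.295808%.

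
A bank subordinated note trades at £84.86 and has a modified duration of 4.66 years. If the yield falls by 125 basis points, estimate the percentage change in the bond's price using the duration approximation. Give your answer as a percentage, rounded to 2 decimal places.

+5.83%

Duration approximation: ΔP/P ≈ -D_mod · Δy = -4.66 × (-0.0125) = +0.058250.
As a percentage: +5.8250%.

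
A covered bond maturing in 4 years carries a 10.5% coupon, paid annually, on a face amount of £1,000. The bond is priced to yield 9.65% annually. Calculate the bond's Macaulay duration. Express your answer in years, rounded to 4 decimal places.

3.4727 years

Periodic yield y = 0.0965. Discount each cash flow and weight by its year:
  t   CF        PV=CF/(1+0.0965)^t    t·PV
  1       105.00        95.7592        95.7592
  2       105.00        87.3317       174.6634
  3       105.00        79.6459       238.9377
  4     1,105.00       764.4124     3,057.6497
  Σ                  1,027.1493     3,567.0100
Price P = Σ PV = 1,027.1493.
Macaulay duration = Σ(t·PV) / P = 3,567.0100 / 1,027.1493 = 3.47273 years.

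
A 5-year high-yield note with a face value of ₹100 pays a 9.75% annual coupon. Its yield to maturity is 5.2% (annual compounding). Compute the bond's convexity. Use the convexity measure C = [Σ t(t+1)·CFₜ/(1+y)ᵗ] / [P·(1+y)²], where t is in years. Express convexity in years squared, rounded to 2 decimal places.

With y = 0.052:
  t   CF        PV=CF/(1+0.052)^t    t·PV        t(t+1)·PV
  1         9.75         9.2681         9.2681          18.5361
  2         9.75         8.8099        17.6199          52.8597
  3         9.75         8.3745        25.1234         100.4937
  4         9.75         7.9605        31.8421         159.2105
  5       109.75        85.1777       425.8884       2,555.3305
  Σ                    119.5907       509.7419       2,886.4305
P = 119.5907.
Convexity = Σ t(t+1)·PV / [P·(1+y)²] = 2,886.4305 / (119.5907 × 1.106704) = 21.80882.

21.81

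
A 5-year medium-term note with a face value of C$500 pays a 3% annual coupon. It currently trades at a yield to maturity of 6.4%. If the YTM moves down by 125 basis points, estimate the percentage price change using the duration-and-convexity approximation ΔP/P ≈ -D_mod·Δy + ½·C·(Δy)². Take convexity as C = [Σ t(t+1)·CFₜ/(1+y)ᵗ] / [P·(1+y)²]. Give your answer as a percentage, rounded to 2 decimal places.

With y = 0.064:
  t   CF        PV=CF/(1+0.064)^t    t·PV        t(t+1)·PV
  1        15.00        14.0977        14.0977          28.1955
  2        15.00        13.2498        26.4995          79.4986
  3        15.00        12.4528        37.3583         149.4334
  4        15.00        11.7037        46.8150         234.0748
  5       515.00       377.6583     1,888.2917      11,329.7504
  Σ                    429.1624     2,013.0623      11,820.9527
P = 429.1624; D_Mac = 4.69068 yrs; D_mod = 4.40853 yrs; C = 24.33031.
Duration effect: -4.40853 × (-0.0125) = +0.055107
Convexity effect: 0.5 × 24.33031 × (-0.0125)² = +0.0019008
ΔP/P ≈ +0.055107 + 0.0019008 = +0.057007 = +5.7007%.

+5.70%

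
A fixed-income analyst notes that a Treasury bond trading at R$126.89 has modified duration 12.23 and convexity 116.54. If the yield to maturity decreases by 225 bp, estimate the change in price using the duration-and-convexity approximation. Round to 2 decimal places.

+R$38.66

Duration effect: -D_mod·Δy = -12.23 × (-0.0225) = +0.275175
Convexity effect: ½·C·(Δy)² = 0.5 × 116.54 × (-0.0225)² = +0.0294991875
ΔP/P ≈ +0.275175 + 0.0294991875 = +0.3046741875
ΔP ≈ 126.89 × (+0.3046741875) = +38.660107651875.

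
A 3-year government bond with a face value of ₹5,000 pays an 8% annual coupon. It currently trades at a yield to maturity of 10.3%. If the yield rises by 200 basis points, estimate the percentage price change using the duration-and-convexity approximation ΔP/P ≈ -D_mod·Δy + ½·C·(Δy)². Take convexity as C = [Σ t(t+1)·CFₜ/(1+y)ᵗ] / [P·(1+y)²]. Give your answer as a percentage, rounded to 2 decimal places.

With y = 0.103:
  t   CF        PV=CF/(1+0.103)^t    t·PV        t(t+1)·PV
  1       400.00       362.6473       362.6473         725.2947
  2       400.00       328.7827       657.5654       1,972.6962
  3     5,400.00     4,024.0857    12,072.2571      48,289.0285
  Σ                  4,715.5157    13,092.4699      50,987.0194
P = 4,715.5157; D_Mac = 2.77647 yrs; D_mod = 2.51720 yrs; C = 8.88750.
Duration effect: -2.51720 × (+0.02) = -0.050344
Convexity effect: 0.5 × 8.88750 × (0.02)² = +0.0017775
ΔP/P ≈ -0.050344 + 0.0017775 = -0.048566 = -4.8566%.

-4.86%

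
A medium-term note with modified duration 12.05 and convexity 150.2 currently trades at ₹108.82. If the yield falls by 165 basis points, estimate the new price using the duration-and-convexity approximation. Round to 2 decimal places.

₹132.68

Duration effect: -D_mod·Δy = -12.05 × (-0.0165) = +0.198825
Convexity effect: ½·C·(Δy)² = 0.5 × 150.2 × (-0.0165)² = +0.020445975
ΔP/P ≈ +0.198825 + 0.020445975 = +0.219270975
New price ≈ 108.82 × (1 + 0.219270975) = 132.6810674995.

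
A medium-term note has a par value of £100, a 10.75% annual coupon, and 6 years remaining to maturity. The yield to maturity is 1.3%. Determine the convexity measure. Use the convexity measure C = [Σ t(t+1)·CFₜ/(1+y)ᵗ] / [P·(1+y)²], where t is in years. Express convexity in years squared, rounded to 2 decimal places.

With y = 0.013:
  t   CF        PV=CF/(1+0.013)^t    t·PV        t(t+1)·PV
  1        10.75        10.6120        10.6120          21.2241
  2        10.75        10.4759        20.9517          62.8551
  3        10.75        10.3414        31.0243         124.0970
  4        10.75        10.2087        40.8348         204.1741
  5        10.75        10.0777        50.3885         302.3309
  6       110.75       102.4913       614.9479       4,304.6352
  Σ                    154.2070       768.7592       5,019.3164
P = 154.2070.
Convexity = Σ t(t+1)·PV / [P·(1+y)²] = 5,019.3164 / (154.2070 × 1.026169) = 31.71915.

31.72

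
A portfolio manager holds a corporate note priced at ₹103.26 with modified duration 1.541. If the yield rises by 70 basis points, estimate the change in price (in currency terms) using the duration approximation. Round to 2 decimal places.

-₹1.11

Duration approximation: ΔP/P ≈ -D_mod · Δy = -1.541 × (+0.007) = -0.010787.
ΔP ≈ 103.26 × (-0.010787) = -1.11386562.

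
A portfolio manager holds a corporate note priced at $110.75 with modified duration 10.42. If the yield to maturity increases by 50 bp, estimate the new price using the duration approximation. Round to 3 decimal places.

Duration approximation: ΔP/P ≈ -D_mod · Δy = -10.42 × (+0.005) = -0.052100.
New price ≈ 110.75 × (1 - 0.052100) = 104.979925.

$104.980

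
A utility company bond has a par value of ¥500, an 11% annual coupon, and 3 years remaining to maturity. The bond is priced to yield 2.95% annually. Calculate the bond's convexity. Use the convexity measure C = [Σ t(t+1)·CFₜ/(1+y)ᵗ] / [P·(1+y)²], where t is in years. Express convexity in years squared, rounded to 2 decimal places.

With y = 0.0295:
  t   CF        PV=CF/(1+0.0295)^t    t·PV        t(t+1)·PV
  1        55.00        53.4240        53.4240         106.8480
  2        55.00        51.8931       103.7863         311.3589
  3       555.00       508.6440     1,525.9320       6,103.7281
  Σ                    613.9611     1,683.1423       6,521.9349
P = 613.9611.
Convexity = Σ t(t+1)·PV / [P·(1+y)²] = 6,521.9349 / (613.9611 × 1.059870) = 10.02266.

10.02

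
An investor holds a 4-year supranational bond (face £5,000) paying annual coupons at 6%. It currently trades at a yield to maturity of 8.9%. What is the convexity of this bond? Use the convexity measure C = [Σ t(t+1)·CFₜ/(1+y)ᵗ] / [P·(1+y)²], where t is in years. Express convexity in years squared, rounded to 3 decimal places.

With y = 0.089:
  t   CF        PV=CF/(1+0.089)^t    t·PV        t(t+1)·PV
  1       300.00       275.4821       275.4821         550.9642
  2       300.00       252.9679       505.9359       1,517.8077
  3       300.00       232.2938       696.8814       2,787.5256
  4     5,300.00     3,768.4638    15,073.8553      75,369.2765
  Σ                  4,529.2077    16,552.1547      80,225.5739
P = 4,529.2077.
Convexity = Σ t(t+1)·PV / [P·(1+y)²] = 80,225.5739 / (4,529.2077 × 1.185921) = 14.93602.

14.936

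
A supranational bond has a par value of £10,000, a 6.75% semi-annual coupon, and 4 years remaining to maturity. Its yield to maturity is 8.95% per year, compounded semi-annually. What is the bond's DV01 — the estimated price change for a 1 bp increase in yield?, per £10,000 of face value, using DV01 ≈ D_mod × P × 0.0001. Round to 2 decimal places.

£3.15

Periodic yield y = 0.04475.
  t   CF        PV=CF/(1+0.04475)^t    t·PV
  1       337.50       323.0438       323.0438
  2       337.50       309.2068       618.4136
  3       337.50       295.9625       887.8874
  4       337.50       283.2854     1,133.1418
  5       337.50       271.1514     1,355.7571
  6       337.50       259.5371     1,557.2228
  7       337.50       248.4203     1,738.9422
  8    10,337.50     7,283.1035    58,264.8283
  Σ                  9,273.7109    65,879.2370
P = 9,273.7109; D_Mac = 7.10387 half-year periods = 3.55194 yrs; D_mod = 3.39979 yrs.
DV01 ≈ 3.39979 × 9,273.7109 × 0.0001 = 3.152871.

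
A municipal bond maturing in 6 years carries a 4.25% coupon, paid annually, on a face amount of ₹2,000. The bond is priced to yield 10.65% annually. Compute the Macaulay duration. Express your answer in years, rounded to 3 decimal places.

5.302 years

Periodic yield y = 0.1065. Discount each cash flow and weight by its year:
  t   CF        PV=CF/(1+0.1065)^t    t·PV
  1        85.00        76.8188        76.8188
  2        85.00        69.4250       138.8501
  3        85.00        62.7429       188.2287
  4        85.00        56.7039       226.8158
  5        85.00        51.2462       256.2311
  6     2,085.00     1,136.0503     6,816.3016
  Σ                  1,452.9872     7,703.2461
Price P = Σ PV = 1,452.9872.
Macaulay duration = Σ(t·PV) / P = 7,703.2461 / 1,452.9872 = 5.30166 years.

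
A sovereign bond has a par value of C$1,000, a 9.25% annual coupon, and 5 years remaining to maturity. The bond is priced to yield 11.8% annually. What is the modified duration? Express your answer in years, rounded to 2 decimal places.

Periodic yield y = 0.118. First find Macaulay duration:
  t   CF        PV=CF/(1+0.118)^t    t·PV
  1        92.50        82.7370        82.7370
  2        92.50        74.0045       148.0090
  3        92.50        66.1936       198.5809
  4        92.50        59.2072       236.8288
  5     1,092.50       625.4786     3,127.3928
  Σ                    907.6209     3,793.5486
P = 907.6209; Macaulay duration = 3,793.5486 / 907.6209 = 4.17966 years.
Modified duration = D_Mac / (1 + y) = 4.17966 / 1.118 = 3.73852 years.

3.74 years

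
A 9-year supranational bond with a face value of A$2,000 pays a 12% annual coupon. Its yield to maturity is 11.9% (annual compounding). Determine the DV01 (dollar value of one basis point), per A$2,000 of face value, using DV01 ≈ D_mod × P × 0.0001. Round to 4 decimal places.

Periodic yield y = 0.119.
  t   CF        PV=CF/(1+0.119)^t    t·PV
  1       240.00       214.4772       214.4772
  2       240.00       191.6686       383.3373
  3       240.00       171.2857       513.8570
  4       240.00       153.0703       612.2811
  5       240.00       136.7920       683.9602
  6       240.00       122.2449       733.4694
  7       240.00       109.2448       764.7134
  8       240.00        97.6271       781.0171
  9     2,240.00       814.2865     7,328.5786
  Σ                  2,010.6971    12,015.6912
P = 2,010.6971; D_Mac = 5.97588 yrs; D_mod = 5.34038 yrs.
DV01 ≈ 5.34038 × 2,010.6971 × 0.0001 = 1.073788.

A$1.0738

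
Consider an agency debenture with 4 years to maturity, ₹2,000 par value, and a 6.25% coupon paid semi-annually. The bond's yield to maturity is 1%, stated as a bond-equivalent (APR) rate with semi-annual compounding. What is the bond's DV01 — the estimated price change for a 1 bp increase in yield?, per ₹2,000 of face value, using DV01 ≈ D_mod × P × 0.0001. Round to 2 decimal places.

₹0.87

Periodic yield y = 0.005.
  t   CF        PV=CF/(1+0.005)^t    t·PV
  1        62.50        62.1891        62.1891
  2        62.50        61.8797       123.7593
  3        62.50        61.5718       184.7154
  4        62.50        61.2655       245.0619
  5        62.50        60.9607       304.8033
  6        62.50        60.6574       363.9443
  7        62.50        60.3556       422.4892
  8     2,062.50     1,981.8257    15,854.6059
  Σ                  2,410.7054    17,561.5683
P = 2,410.7054; D_Mac = 7.28483 half-year periods = 3.64241 yrs; D_mod = 3.62429 yrs.
DV01 ≈ 3.62429 × 2,410.7054 × 0.0001 = 0.873710.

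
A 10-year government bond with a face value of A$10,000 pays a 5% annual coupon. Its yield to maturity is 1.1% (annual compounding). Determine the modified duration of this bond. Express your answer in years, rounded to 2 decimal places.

Periodic yield y = 0.011. First find Macaulay duration:
  t   CF        PV=CF/(1+0.011)^t    t·PV
  1       500.00       494.5598       494.5598
  2       500.00       489.1789       978.3577
  3       500.00       483.8565     1,451.5694
  4       500.00       478.5919     1,914.3678
  5       500.00       473.3847     2,366.9235
  6       500.00       468.2341     2,809.4048
  7       500.00       463.1396     3,241.9772
  8       500.00       458.1005     3,664.8039
  9       500.00       453.1162     4,078.0459
  10   10,500.00     9,411.9095    94,119.0951
  Σ                 13,674.0718   115,119.1053
P = 13,674.0718; Macaulay duration = 115,119.1053 / 13,674.0718 = 8.41879 years.
Modified duration = D_Mac / (1 + y) = 8.41879 / 1.011 = 8.32719 years.

8.33 years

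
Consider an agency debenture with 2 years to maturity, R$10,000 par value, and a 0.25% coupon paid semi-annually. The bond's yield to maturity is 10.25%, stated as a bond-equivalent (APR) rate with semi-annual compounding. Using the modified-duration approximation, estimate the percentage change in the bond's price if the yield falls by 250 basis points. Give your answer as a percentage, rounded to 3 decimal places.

Periodic yield y = 0.05125. Modified duration first:
  t   CF        PV=CF/(1+0.05125)^t    t·PV
  1        12.50        11.8906        11.8906
  2        12.50        11.3109        22.6218
  3        12.50        10.7595        32.2785
  4    10,012.50     8,198.1997    32,792.7989
  Σ                  8,232.1607    32,859.5898
P = 8,232.1607; D_Mac = 3.99161 half-year periods = 1.99581 yrs; D_mod = 1.99581/(1+0.05125) = 1.89851 yrs.
ΔP/P ≈ -D_mod · Δy = -1.89851 × (-0.025) = +0.047463 = +4.7463%.

+4.746%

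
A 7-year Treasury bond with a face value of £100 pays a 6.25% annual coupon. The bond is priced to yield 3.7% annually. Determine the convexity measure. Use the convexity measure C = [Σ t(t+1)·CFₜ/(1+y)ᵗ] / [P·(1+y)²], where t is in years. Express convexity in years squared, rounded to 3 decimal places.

With y = 0.037:
  t   CF        PV=CF/(1+0.037)^t    t·PV        t(t+1)·PV
  1         6.25         6.0270         6.0270          12.0540
  2         6.25         5.8120        11.6239          34.8718
  3         6.25         5.6046        16.8138          67.2551
  4         6.25         5.4046        21.6185         108.0924
  5         6.25         5.2118        26.0589         156.3535
  6         6.25         5.0258        30.1550         211.0847
  7       106.25        82.3906       576.7342       4,613.8734
  Σ                    115.4764       689.0312       5,203.5847
P = 115.4764.
Convexity = Σ t(t+1)·PV / [P·(1+y)²] = 5,203.5847 / (115.4764 × 1.075369) = 41.90366.

41.904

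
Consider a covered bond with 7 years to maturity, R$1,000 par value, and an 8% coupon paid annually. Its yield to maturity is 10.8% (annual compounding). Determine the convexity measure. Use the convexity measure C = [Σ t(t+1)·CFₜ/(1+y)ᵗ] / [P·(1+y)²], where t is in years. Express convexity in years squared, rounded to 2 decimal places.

With y = 0.108:
  t   CF        PV=CF/(1+0.108)^t    t·PV        t(t+1)·PV
  1        80.00        72.2022        72.2022         144.4043
  2        80.00        65.1644       130.3288         390.9865
  3        80.00        58.8126       176.4379         705.7517
  4        80.00        53.0800       212.3200       1,061.6001
  5        80.00        47.9061       239.5307       1,437.1842
  6        80.00        43.2366       259.4195       1,815.9367
  7     1,080.00       526.7996     3,687.5972      29,500.7773
  Σ                    867.2015     4,777.8363      35,056.6409
P = 867.2015.
Convexity = Σ t(t+1)·PV / [P·(1+y)²] = 35,056.6409 / (867.2015 × 1.227664) = 32.92841.

32.93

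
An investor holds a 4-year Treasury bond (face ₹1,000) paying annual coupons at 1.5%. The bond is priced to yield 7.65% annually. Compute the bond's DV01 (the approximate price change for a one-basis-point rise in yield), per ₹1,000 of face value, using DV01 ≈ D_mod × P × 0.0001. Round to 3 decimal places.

₹0.288

Periodic yield y = 0.0765.
  t   CF        PV=CF/(1+0.0765)^t    t·PV
  1        15.00        13.9340        13.9340
  2        15.00        12.9438        25.8877
  3        15.00        12.0240        36.0720
  4     1,015.00       755.8053     3,023.2210
  Σ                    794.7071     3,099.1148
P = 794.7071; D_Mac = 3.89969 yrs; D_mod = 3.62257 yrs.
DV01 ≈ 3.62257 × 794.7071 × 0.0001 = 0.287888.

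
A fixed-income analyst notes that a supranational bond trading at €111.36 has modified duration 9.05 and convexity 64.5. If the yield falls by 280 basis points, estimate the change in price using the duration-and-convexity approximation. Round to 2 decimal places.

Duration effect: -D_mod·Δy = -9.05 × (-0.028) = +0.253400
Convexity effect: ½·C·(Δy)² = 0.5 × 64.5 × (-0.028)² = +0.0252840
ΔP/P ≈ +0.253400 + 0.0252840 = +0.278684
ΔP ≈ 111.36 × (+0.278684) = +31.03425024.

+€31.03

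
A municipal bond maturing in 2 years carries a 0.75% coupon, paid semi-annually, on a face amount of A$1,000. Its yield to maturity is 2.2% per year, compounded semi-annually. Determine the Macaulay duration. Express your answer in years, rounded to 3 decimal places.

1.989 years

Periodic yield y = 0.011. Discount each cash flow and weight by its period:
  t   CF        PV=CF/(1+0.011)^t    t·PV
  1         3.75         3.7092         3.7092
  2         3.75         3.6688         7.3377
  3         3.75         3.6289        10.8868
  4     1,003.75       960.7733     3,843.0933
  Σ                    971.7803     3,865.0269
Price P = Σ PV = 971.7803.
Macaulay duration = Σ(t·PV) / P = 3,865.0269 / 971.7803 = 3.97726 half-year periods.
In years: 3.97726 / 2 = 1.98863 years.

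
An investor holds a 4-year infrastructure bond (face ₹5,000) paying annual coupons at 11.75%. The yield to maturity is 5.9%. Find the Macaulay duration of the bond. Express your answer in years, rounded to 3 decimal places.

3.467 years

Periodic yield y = 0.059. Discount each cash flow and weight by its year:
  t   CF        PV=CF/(1+0.059)^t    t·PV
  1       587.50       554.7686       554.7686
  2       587.50       523.8609     1,047.7217
  3       587.50       494.6750     1,484.0251
  4     5,587.50     4,442.5640    17,770.2561
  Σ                  6,015.8686    20,856.7716
Price P = Σ PV = 6,015.8686.
Macaulay duration = Σ(t·PV) / P = 20,856.7716 / 6,015.8686 = 3.46696 years.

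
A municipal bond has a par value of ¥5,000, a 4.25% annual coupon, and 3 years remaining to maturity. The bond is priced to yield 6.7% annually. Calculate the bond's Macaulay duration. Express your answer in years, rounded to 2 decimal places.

Periodic yield y = 0.067. Discount each cash flow and weight by its year:
  t   CF        PV=CF/(1+0.067)^t    t·PV
  1       212.50       199.1565       199.1565
  2       212.50       186.6509       373.3018
  3     5,212.50     4,290.9436    12,872.8309
  Σ                  4,676.7511    13,445.2892
Price P = Σ PV = 4,676.7511.
Macaulay duration = Σ(t·PV) / P = 13,445.2892 / 4,676.7511 = 2.87492 years.

2.87 years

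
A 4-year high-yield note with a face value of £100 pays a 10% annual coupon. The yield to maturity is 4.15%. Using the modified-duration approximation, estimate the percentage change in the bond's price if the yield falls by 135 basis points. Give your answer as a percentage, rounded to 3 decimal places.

+4.585%

Periodic yield y = 0.0415. Modified duration first:
  t   CF        PV=CF/(1+0.0415)^t    t·PV
  1        10.00         9.6015         9.6015
  2        10.00         9.2189        18.4379
  3        10.00         8.8516        26.5548
  4       110.00        93.4879       373.9518
  Σ                    121.1600       428.5460
P = 121.1600; D_Mac = 3.53702 yrs; D_mod = 3.53702/(1+0.0415) = 3.39609 yrs.
ΔP/P ≈ -D_mod · Δy = -3.39609 × (-0.0135) = +0.045847 = +4.5847%.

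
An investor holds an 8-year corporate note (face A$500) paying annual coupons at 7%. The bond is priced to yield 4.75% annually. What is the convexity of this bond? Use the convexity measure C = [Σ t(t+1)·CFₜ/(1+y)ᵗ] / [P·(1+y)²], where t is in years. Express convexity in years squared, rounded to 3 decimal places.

49.490

With y = 0.0475:
  t   CF        PV=CF/(1+0.0475)^t    t·PV        t(t+1)·PV
  1        35.00        33.4129        33.4129          66.8258
  2        35.00        31.8977        63.7955         191.3865
  3        35.00        30.4513        91.3539         365.4157
  4        35.00        29.0705       116.2818         581.4092
  5        35.00        27.7522       138.7612         832.5669
  6        35.00        26.4938       158.9627       1,112.7386
  7        35.00        25.2924       177.0467       1,416.3737
  8       535.00       369.0809     2,952.6469      26,573.8222
  Σ                    573.4517     3,732.2616      31,140.5385
P = 573.4517.
Convexity = Σ t(t+1)·PV / [P·(1+y)²] = 31,140.5385 / (573.4517 × 1.097256) = 49.49043.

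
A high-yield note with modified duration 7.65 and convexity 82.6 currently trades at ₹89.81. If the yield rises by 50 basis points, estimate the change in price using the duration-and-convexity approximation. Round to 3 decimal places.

Duration effect: -D_mod·Δy = -7.65 × (+0.005) = -0.038250
Convexity effect: ½·C·(Δy)² = 0.5 × 82.6 × (0.005)² = +0.0010325
ΔP/P ≈ -0.038250 + 0.0010325 = -0.0372175
ΔP ≈ 89.81 × (-0.0372175) = -3.342503675.

-₹3.343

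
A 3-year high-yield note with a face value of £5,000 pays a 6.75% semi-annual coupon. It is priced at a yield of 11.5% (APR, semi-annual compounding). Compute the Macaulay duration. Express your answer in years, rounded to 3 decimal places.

2.748 years

Periodic yield y = 0.0575. Discount each cash flow and weight by its period:
  t   CF        PV=CF/(1+0.0575)^t    t·PV
  1       168.75       159.5745       159.5745
  2       168.75       150.8978       301.7957
  3       168.75       142.6930       428.0790
  4       168.75       134.9343       539.7371
  5       168.75       127.5974       637.9871
  6     5,168.75     3,695.7558    22,174.5350
  Σ                  4,411.4528    24,241.7083
Price P = Σ PV = 4,411.4528.
Macaulay duration = Σ(t·PV) / P = 24,241.7083 / 4,411.4528 = 5.49518 half-year periods.
In years: 5.49518 / 2 = 2.74759 years.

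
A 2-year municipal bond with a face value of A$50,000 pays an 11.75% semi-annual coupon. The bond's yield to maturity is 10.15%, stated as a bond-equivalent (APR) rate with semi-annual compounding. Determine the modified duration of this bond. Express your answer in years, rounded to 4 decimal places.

1.7531 years

Periodic yield y = 0.05075. First find Macaulay duration:
  t   CF        PV=CF/(1+0.05075)^t    t·PV
  1     2,937.50     2,795.6222     2,795.6222
  2     2,937.50     2,660.5969     5,321.1938
  3     2,937.50     2,532.0932     7,596.2795
  4    52,937.50    43,427.6004   173,710.4016
  Σ                 51,415.9126   189,423.4970
P = 51,415.9126; Macaulay duration = 189,423.4970 / 51,415.9126 = 3.68414 half-year periods = 1.84207 years.
Modified duration = D_Mac / (1 + y) = 1.84207 / 1.05075 = 1.75310 years.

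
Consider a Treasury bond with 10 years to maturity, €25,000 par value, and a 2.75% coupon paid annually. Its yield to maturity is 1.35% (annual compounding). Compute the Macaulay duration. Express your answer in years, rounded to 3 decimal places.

8.957 years

Periodic yield y = 0.0135. Discount each cash flow and weight by its year:
  t   CF        PV=CF/(1+0.0135)^t    t·PV
  1       687.50       678.3424       678.3424
  2       687.50       669.3067     1,338.6135
  3       687.50       660.3915     1,981.1744
  4       687.50       651.5949     2,606.3797
  5       687.50       642.9156     3,214.5778
  6       687.50       634.3518     3,806.1109
  7       687.50       625.9021     4,381.3149
  8       687.50       617.5650     4,940.5200
  9       687.50       609.3389     5,484.0504
  10   25,687.50    22,463.8561   224,638.5613
  Σ                 28,253.5651   253,069.6452
Price P = Σ PV = 28,253.5651.
Macaulay duration = Σ(t·PV) / P = 253,069.6452 / 28,253.5651 = 8.95709 years.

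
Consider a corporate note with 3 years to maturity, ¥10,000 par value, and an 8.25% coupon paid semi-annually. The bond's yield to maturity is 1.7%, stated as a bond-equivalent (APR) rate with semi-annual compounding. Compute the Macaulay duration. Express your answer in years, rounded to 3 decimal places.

2.745 years

Periodic yield y = 0.0085. Discount each cash flow and weight by its period:
  t   CF        PV=CF/(1+0.0085)^t    t·PV
  1       412.50       409.0233       409.0233
  2       412.50       405.5759       811.1518
  3       412.50       402.1576     1,206.4727
  4       412.50       398.7680     1,595.0722
  5       412.50       395.4071     1,977.0354
  6    10,412.50     9,896.9095    59,381.4570
  Σ                 11,907.8414    65,380.2124
Price P = Σ PV = 11,907.8414.
Macaulay duration = Σ(t·PV) / P = 65,380.2124 / 11,907.8414 = 5.49052 half-year periods.
In years: 5.49052 / 2 = 2.74526 years.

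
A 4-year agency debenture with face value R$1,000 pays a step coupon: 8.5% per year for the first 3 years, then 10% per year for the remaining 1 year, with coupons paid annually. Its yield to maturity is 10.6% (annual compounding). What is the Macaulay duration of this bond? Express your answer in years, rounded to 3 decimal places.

Periodic yield y = 0.106. Discount each cash flow and weight by its year:
  t   CF        PV=CF/(1+0.106)^t    t·PV
  1        85.00        76.8535        76.8535
  2        85.00        69.4878       138.9756
  3        85.00        62.8280       188.4841
  4     1,100.00       735.1436     2,940.5744
  Σ                    944.3130     3,344.8877
Price P = Σ PV = 944.3130.
Macaulay duration = Σ(t·PV) / P = 3,344.8877 / 944.3130 = 3.54214 years.

3.542 years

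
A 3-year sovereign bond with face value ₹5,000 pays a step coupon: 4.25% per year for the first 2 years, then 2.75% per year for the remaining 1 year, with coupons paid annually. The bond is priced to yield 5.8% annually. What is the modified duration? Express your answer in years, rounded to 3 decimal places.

2.717 years

Periodic yield y = 0.058. First find Macaulay duration:
  t   CF        PV=CF/(1+0.058)^t    t·PV
  1       212.50       200.8507       200.8507
  2       212.50       189.8399       379.6799
  3     5,137.50     4,338.0528    13,014.1583
  Σ                  4,728.7434    13,594.6889
P = 4,728.7434; Macaulay duration = 13,594.6889 / 4,728.7434 = 2.87491 years.
Modified duration = D_Mac / (1 + y) = 2.87491 / 1.058 = 2.71730 years.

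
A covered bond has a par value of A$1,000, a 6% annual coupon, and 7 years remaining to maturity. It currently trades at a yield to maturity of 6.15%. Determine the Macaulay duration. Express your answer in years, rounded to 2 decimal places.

Periodic yield y = 0.0615. Discount each cash flow and weight by its year:
  t   CF        PV=CF/(1+0.0615)^t    t·PV
  1        60.00        56.5238        56.5238
  2        60.00        53.2490       106.4980
  3        60.00        50.1639       150.4917
  4        60.00        47.2576       189.0302
  5        60.00        44.5196       222.5980
  6        60.00        41.9403       251.6416
  7     1,060.00       698.0168     4,886.1176
  Σ                    991.6709     5,862.9009
Price P = Σ PV = 991.6709.
Macaulay duration = Σ(t·PV) / P = 5,862.9009 / 991.6709 = 5.91214 years.

5.91 years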